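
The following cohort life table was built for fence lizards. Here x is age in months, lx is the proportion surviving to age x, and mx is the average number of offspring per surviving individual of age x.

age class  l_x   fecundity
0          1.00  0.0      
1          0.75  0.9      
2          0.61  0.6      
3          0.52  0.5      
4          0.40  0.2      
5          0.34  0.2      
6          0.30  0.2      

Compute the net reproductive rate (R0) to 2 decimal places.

1.51

lx·mx by age: 0, 0.675, 0.366, 0.26, 0.08, 0.068, 0.06
R0 = Σ lx·mx = 1.509 → 1.51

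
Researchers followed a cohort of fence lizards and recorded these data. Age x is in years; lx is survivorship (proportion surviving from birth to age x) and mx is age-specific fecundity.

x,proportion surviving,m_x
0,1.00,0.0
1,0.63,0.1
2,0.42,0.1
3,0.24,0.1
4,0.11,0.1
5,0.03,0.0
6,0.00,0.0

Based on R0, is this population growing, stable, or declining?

declining

R0 = Σ lx·mx = 0 + 0.063 + 0.042 + 0.024 + 0.011 + 0 + 0 = 0.14
R0 < 1, so the population is declining.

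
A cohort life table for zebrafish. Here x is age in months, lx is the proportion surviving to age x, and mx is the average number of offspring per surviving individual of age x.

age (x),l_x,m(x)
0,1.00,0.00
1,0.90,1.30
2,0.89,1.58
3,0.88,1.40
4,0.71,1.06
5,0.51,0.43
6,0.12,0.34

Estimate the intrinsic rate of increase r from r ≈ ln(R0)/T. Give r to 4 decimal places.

R0 = Σ lx·mx = 0 + 1.17 + 1.4062 + 1.232 + 0.7526 + 0.2193 + 0.0408 = 4.8209
Σ x·lx·mx = 12.0301; T = 12.0301/4.8209 = 2.49541…
r ≈ ln(R0)/T = ln(4.8209)/2.49541… = 0.630343… → 0.6303

0.6303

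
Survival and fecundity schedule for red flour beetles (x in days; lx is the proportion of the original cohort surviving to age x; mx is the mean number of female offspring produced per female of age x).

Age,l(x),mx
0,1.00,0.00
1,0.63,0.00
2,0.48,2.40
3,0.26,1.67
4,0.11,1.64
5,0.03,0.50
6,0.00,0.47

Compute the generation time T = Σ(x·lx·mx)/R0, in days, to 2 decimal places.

lx·mx: 0, 0, 1.152, 0.4342, 0.1804, 0.015, 0 → R0 = 1.7816
x·lx·mx: 0, 0, 2.304, 1.3026, 0.7216, 0.075, 0 → Σ = 4.4032
T = 4.4032 / 1.7816 = 2.471486… → 2.47

2.47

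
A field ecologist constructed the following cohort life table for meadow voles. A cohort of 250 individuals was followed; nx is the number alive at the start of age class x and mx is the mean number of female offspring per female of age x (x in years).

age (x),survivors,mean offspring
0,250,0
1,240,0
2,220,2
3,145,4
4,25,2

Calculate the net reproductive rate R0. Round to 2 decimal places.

lx = nx/n0 = nx/250: 1, 0.96, 0.88, 0.58, 0.1
lx·mx by age: 0, 0, 1.76, 2.32, 0.2
R0 = Σ lx·mx = 4.28 → 4.28

4.28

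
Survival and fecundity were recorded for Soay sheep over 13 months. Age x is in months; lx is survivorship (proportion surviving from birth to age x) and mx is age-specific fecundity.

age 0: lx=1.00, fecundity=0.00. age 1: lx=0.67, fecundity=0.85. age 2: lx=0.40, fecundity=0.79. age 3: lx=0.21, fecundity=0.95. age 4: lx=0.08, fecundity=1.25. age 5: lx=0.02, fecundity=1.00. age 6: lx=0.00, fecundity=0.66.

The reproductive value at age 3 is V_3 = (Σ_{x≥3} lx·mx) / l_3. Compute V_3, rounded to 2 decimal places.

lx·mx for x ≥ 3: 0.1995, 0.1, 0.02, 0 → sum = 0.3195
V_3 = 0.3195 / l_3 = 0.3195 / 0.21 = 1.521429… → 1.52

1.52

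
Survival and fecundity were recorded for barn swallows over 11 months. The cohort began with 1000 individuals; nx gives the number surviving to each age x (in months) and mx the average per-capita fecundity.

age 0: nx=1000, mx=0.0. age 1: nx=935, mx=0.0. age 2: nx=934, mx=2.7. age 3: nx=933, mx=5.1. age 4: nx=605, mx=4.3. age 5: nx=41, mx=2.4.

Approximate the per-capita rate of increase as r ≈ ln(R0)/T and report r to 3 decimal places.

0.760

lx = nx/n0 = nx/1000: 1, 0.935, 0.934, 0.933, 0.605, 0.041
R0 = Σ lx·mx = 0 + 0 + 2.5218 + 4.7583 + 2.6015 + 0.0984 = 9.98
Σ x·lx·mx = 30.2165; T = 30.2165/9.98 = 3.02771…
r ≈ ln(R0)/T = ln(9.98)/3.02771… = 0.75984… → 0.760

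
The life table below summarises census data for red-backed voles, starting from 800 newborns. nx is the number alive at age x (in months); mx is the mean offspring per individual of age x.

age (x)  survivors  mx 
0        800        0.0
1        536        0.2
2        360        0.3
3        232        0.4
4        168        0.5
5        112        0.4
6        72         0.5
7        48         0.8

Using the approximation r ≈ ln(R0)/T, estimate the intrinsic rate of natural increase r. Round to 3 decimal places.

-0.139

lx = nx/n0 = nx/800: 1, 0.67, 0.45, 0.29, 0.21, 0.14, 0.09, 0.06
R0 = Σ lx·mx = 0 + 0.134 + 0.135 + 0.116 + 0.105 + 0.056 + 0.045 + 0.048 = 0.639
Σ x·lx·mx = 2.058; T = 2.058/0.639 = 3.22066…
r ≈ ln(R0)/T = ln(0.639)/3.22066… = -0.13906… → -0.139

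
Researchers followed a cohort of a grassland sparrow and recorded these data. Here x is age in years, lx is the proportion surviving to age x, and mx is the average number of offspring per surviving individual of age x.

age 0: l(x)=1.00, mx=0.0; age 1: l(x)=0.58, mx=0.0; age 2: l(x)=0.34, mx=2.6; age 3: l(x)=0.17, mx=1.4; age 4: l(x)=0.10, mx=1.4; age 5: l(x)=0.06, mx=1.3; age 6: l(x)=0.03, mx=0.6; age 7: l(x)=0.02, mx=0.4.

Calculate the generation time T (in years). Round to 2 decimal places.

lx·mx: 0, 0, 0.884, 0.238, 0.14, 0.078, 0.018, 0.008 → R0 = 1.366
x·lx·mx: 0, 0, 1.768, 0.714, 0.56, 0.39, 0.108, 0.056 → Σ = 3.596
T = 3.596 / 1.366 = 2.632504… → 2.63

2.63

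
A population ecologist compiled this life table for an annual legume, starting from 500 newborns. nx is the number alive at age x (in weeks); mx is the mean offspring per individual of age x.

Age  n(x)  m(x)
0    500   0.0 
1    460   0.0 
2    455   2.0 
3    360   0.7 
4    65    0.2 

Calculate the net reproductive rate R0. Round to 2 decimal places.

2.35

lx = nx/n0 = nx/500: 1, 0.92, 0.91, 0.72, 0.13
lx·mx by age: 0, 0, 1.82, 0.504, 0.026
R0 = Σ lx·mx = 2.35 → 2.35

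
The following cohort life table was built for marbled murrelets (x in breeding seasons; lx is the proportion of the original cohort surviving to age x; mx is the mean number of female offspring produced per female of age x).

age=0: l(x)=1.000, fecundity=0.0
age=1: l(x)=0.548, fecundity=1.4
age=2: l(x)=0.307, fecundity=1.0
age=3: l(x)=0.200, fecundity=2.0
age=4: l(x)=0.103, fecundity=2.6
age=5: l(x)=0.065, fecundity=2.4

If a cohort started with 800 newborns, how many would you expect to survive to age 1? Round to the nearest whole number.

438

Expected survivors = N0 · l_1 = 800 × 0.548 = 438.4 → 438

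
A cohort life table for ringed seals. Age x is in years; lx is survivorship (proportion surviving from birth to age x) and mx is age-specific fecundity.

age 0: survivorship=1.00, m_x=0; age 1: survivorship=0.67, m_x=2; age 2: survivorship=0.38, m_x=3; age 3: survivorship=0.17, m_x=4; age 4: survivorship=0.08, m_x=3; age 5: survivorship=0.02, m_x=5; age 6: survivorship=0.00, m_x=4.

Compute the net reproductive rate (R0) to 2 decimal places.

3.50

lx·mx by age: 0, 1.34, 1.14, 0.68, 0.24, 0.1, 0
R0 = Σ lx·mx = 3.5 → 3.50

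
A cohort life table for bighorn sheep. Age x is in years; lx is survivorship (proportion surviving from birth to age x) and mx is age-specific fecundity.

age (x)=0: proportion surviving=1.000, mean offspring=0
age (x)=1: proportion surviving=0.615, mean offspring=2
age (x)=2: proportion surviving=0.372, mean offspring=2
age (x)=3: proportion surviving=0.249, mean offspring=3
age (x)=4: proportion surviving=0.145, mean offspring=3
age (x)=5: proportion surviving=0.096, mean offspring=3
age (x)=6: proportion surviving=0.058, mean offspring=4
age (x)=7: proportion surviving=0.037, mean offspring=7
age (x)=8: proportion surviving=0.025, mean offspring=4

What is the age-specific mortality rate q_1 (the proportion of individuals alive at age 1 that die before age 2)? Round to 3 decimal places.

q_1 = (l_1 − l_2) / l_1 = (0.615 − 0.372) / 0.615
     = 0.243 / 0.615 = 0.395122… → 0.395

0.395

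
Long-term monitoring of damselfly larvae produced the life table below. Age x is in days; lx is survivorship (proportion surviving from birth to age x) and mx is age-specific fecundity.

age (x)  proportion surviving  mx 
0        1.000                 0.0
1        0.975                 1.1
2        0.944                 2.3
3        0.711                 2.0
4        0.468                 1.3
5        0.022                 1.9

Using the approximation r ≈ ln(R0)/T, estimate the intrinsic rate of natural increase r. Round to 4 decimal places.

0.7207

R0 = Σ lx·mx = 0 + 1.0725 + 2.1712 + 1.422 + 0.6084 + 0.0418 = 5.3159
Σ x·lx·mx = 12.3235; T = 12.3235/5.3159 = 2.31823…
r ≈ ln(R0)/T = ln(5.3159)/2.31823… = 0.720679… → 0.7207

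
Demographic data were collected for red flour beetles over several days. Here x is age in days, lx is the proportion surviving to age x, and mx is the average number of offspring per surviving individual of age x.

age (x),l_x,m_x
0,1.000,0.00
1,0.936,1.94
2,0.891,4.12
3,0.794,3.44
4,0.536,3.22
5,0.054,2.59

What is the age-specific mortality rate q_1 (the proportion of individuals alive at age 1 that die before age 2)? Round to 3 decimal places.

q_1 = (l_1 − l_2) / l_1 = (0.936 − 0.891) / 0.936
     = 0.045 / 0.936 = 0.048077… → 0.048

0.048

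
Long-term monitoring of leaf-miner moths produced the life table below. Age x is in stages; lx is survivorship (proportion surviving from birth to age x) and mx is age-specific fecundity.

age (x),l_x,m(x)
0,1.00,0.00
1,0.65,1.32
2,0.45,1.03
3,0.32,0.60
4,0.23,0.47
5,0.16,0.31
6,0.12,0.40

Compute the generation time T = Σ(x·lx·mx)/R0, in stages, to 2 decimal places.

lx·mx: 0, 0.858, 0.4635, 0.192, 0.1081, 0.0496, 0.048 → R0 = 1.7192
x·lx·mx: 0, 0.858, 0.927, 0.576, 0.4324, 0.248, 0.288 → Σ = 3.3294
T = 3.3294 / 1.7192 = 1.936598… → 1.94

1.94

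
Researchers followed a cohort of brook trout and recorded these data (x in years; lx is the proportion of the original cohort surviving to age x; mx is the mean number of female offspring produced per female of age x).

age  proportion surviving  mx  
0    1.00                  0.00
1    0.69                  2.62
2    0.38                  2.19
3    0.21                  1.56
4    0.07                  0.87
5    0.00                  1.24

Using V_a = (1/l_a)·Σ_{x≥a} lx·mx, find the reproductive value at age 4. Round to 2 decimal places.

0.87

lx·mx for x ≥ 4: 0.0609, 0 → sum = 0.0609
V_4 = 0.0609 / l_4 = 0.0609 / 0.07 = 0.87 → 0.87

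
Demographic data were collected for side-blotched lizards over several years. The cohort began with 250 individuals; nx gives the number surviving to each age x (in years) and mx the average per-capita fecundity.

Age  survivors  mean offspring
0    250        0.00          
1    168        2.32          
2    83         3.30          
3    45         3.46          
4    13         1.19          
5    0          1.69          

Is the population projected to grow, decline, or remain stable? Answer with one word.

growing

lx = nx/n0 = nx/250: 1, 0.672, 0.332, 0.18, 0.052, 0
R0 = Σ lx·mx = 0 + 1.55904 + 1.0956 + 0.6228 + 0.06188 + 0 = 3.33932
R0 > 1, so the population is growing.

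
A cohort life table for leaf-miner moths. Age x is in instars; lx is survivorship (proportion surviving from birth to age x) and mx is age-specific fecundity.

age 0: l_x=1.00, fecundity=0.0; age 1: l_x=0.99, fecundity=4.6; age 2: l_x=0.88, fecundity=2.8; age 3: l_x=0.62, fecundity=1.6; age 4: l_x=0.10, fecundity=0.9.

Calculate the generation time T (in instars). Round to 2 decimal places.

lx·mx: 0, 4.554, 2.464, 0.992, 0.09 → R0 = 8.1
x·lx·mx: 0, 4.554, 4.928, 2.976, 0.36 → Σ = 12.818
T = 12.818 / 8.1 = 1.582469… → 1.58

1.58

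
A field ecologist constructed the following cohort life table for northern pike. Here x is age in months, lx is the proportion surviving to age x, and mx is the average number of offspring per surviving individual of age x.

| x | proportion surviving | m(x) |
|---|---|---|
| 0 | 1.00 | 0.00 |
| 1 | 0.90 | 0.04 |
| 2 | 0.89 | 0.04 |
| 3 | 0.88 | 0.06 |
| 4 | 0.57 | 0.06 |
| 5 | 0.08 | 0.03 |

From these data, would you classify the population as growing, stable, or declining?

declining

R0 = Σ lx·mx = 0 + 0.036 + 0.0356 + 0.0528 + 0.0342 + 0.0024 = 0.161
R0 < 1, so the population is declining.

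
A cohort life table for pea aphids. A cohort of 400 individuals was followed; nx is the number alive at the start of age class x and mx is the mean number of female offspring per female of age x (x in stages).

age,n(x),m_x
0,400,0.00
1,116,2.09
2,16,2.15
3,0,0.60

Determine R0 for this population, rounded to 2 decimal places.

0.69

lx = nx/n0 = nx/400: 1, 0.29, 0.04, 0
lx·mx by age: 0, 0.6061, 0.086, 0
R0 = Σ lx·mx = 0.6921 → 0.69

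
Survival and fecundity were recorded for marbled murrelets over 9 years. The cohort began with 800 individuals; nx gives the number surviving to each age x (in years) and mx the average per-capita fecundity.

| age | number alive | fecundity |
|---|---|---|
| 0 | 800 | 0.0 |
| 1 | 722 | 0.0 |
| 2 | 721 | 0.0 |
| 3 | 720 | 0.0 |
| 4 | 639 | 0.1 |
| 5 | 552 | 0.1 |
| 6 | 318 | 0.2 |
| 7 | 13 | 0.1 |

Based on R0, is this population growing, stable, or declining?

declining

lx = nx/n0 = nx/800: 1, 0.9025, 0.90125, 0.9, 0.79875, 0.69, 0.3975, 0.01625
R0 = Σ lx·mx = 0 + 0 + 0 + 0 + 0.079875 + 0.069 + 0.0795 + 0.001625 = 0.23
R0 < 1, so the population is declining.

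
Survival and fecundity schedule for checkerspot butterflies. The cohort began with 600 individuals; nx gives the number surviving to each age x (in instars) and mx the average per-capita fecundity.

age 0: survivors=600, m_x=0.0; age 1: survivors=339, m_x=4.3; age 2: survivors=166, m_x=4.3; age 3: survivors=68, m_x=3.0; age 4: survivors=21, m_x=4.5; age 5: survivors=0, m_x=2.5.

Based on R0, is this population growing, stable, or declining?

lx = nx/n0 = nx/600: 1, 0.565, 0.27667…, 0.11333…, 0.035, 0
R0 = Σ lx·mx = 0 + 2.4295 + 1.189667… + 0.34… + 0.1575 + 0 = 4.116667…
R0 > 1, so the population is growing.

growing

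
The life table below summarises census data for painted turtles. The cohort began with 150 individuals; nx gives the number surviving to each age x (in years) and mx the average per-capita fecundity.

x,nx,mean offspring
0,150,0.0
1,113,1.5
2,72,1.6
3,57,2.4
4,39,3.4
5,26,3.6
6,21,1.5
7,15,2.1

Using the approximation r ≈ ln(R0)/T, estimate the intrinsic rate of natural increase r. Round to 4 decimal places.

lx = nx/n0 = nx/150: 1, 0.75333…, 0.48, 0.38, 0.26, 0.17333…, 0.14, 0.1
R0 = Σ lx·mx = 0 + 1.13… + 0.768 + 0.912 + 0.884 + 0.624… + 0.21 + 0.21 = 4.738…
Σ x·lx·mx = 14.788…; T = 14.788…/4.738… = 3.12115…
r ≈ ln(R0)/T = ln(4.738…)/3.12115… = 0.498411… → 0.4984

0.4984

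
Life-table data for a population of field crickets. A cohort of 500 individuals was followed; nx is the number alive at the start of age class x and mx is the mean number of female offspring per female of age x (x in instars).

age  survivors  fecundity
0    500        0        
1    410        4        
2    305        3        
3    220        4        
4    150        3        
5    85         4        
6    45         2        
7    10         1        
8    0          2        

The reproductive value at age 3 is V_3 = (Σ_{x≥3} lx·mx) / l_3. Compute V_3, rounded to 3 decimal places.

lx = nx/n0 = nx/500: 1, 0.82, 0.61, 0.44, 0.3, 0.17, 0.09, 0.02, 0
lx·mx for x ≥ 3: 1.76, 0.9, 0.68, 0.18, 0.02, 0 → sum = 3.54
V_3 = 3.54 / l_3 = 3.54 / 0.44 = 8.045455… → 8.045

8.045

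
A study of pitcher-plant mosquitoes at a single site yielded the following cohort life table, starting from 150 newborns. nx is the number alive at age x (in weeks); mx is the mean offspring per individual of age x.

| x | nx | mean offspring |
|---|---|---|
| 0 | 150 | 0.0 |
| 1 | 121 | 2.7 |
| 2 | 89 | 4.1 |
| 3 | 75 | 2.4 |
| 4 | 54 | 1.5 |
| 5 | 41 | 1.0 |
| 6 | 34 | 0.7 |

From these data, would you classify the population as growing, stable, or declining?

lx = nx/n0 = nx/150: 1, 0.80667…, 0.59333…, 0.5, 0.36, 0.27333…, 0.22667…
R0 = Σ lx·mx = 0 + 2.178… + 2.432667… + 1.2 + 0.54 + 0.273333… + 0.158667… = 6.782667…
R0 > 1, so the population is growing.

growing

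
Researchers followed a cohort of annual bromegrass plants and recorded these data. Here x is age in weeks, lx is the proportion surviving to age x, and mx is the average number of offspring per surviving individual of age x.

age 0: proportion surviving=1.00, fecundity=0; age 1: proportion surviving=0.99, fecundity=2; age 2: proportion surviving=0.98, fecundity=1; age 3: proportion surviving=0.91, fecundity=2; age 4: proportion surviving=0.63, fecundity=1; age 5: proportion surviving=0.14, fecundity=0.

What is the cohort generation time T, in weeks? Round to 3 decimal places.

lx·mx: 0, 1.98, 0.98, 1.82, 0.63, 0 → R0 = 5.41
x·lx·mx: 0, 1.98, 1.96, 5.46, 2.52, 0 → Σ = 11.92
T = 11.92 / 5.41 = 2.203327… → 2.203

2.203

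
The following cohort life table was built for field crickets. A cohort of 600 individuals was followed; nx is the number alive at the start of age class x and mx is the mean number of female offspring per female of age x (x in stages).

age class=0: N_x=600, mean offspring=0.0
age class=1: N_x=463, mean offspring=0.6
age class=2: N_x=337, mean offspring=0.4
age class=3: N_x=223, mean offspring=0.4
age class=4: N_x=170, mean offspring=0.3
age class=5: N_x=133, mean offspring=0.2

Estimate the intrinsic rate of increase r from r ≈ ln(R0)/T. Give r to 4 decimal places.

lx = nx/n0 = nx/600: 1, 0.77167…, 0.56167…, 0.37167…, 0.28333…, 0.22167…
R0 = Σ lx·mx = 0 + 0.463… + 0.22467… + 0.14867… + 0.085… + 0.04433… = 0.965667…
Σ x·lx·mx = 1.92…; T = 1.92…/0.965667… = 1.98826…
r ≈ ln(R0)/T = ln(0.965667…)/1.98826… = -0.017571… → -0.0176

-0.0176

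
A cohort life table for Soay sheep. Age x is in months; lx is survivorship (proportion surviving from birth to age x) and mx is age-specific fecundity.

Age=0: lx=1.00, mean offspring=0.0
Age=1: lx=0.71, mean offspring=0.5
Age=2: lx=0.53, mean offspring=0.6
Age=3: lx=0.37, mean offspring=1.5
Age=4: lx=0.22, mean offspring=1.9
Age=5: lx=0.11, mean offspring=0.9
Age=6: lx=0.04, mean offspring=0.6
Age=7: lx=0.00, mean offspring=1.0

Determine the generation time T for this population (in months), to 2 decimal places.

lx·mx: 0, 0.355, 0.318, 0.555, 0.418, 0.099, 0.024, 0 → R0 = 1.769
x·lx·mx: 0, 0.355, 0.636, 1.665, 1.672, 0.495, 0.144, 0 → Σ = 4.967
T = 4.967 / 1.769 = 2.807801… → 2.81

2.81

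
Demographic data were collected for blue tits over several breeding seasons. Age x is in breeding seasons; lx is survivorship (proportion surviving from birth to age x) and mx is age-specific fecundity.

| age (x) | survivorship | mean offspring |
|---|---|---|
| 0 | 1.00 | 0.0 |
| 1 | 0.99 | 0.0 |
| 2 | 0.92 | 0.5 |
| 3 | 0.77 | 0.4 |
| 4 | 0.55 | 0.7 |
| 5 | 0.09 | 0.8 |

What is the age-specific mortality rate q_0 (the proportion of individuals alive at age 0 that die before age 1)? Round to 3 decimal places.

q_0 = (l_0 − l_1) / l_0 = (1 − 0.99) / 1
     = 0.01 / 1 = 0.01 → 0.010

0.010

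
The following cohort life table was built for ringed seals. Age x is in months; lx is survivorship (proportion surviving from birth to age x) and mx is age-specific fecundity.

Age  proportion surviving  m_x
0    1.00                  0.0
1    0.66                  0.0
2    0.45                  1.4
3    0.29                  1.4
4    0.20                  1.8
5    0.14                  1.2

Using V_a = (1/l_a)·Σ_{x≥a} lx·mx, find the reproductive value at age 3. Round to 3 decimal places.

lx·mx for x ≥ 3: 0.406, 0.36, 0.168 → sum = 0.934
V_3 = 0.934 / l_3 = 0.934 / 0.29 = 3.22069… → 3.221

3.221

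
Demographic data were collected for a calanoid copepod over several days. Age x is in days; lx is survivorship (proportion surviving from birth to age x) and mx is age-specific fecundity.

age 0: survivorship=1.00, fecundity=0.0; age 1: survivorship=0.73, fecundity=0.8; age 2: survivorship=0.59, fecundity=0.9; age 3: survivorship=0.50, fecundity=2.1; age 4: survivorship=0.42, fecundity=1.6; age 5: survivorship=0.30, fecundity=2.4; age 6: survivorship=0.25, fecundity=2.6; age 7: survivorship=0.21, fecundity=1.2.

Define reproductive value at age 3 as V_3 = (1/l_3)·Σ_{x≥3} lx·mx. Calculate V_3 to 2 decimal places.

6.69

lx·mx for x ≥ 3: 1.05, 0.672, 0.72, 0.65, 0.252 → sum = 3.344
V_3 = 3.344 / l_3 = 3.344 / 0.5 = 6.688 → 6.69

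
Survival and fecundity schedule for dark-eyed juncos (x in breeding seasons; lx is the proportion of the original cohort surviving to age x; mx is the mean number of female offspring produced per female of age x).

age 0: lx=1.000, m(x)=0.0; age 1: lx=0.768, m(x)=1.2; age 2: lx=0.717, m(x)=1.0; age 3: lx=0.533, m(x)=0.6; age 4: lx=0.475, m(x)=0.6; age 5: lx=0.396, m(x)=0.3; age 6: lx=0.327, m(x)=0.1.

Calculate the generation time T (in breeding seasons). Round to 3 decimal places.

lx·mx: 0, 0.9216, 0.717, 0.3198, 0.285, 0.1188, 0.0327 → R0 = 2.3949
x·lx·mx: 0, 0.9216, 1.434, 0.9594, 1.14, 0.594, 0.1962 → Σ = 5.2452
T = 5.2452 / 2.3949 = 2.190154… → 2.190

2.190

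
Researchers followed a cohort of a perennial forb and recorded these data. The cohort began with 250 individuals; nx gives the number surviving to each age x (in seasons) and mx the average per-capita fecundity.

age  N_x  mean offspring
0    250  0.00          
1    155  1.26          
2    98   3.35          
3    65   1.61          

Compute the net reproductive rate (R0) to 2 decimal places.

lx = nx/n0 = nx/250: 1, 0.62, 0.392, 0.26
lx·mx by age: 0, 0.7812, 1.3132, 0.4186
R0 = Σ lx·mx = 2.513 → 2.51

2.51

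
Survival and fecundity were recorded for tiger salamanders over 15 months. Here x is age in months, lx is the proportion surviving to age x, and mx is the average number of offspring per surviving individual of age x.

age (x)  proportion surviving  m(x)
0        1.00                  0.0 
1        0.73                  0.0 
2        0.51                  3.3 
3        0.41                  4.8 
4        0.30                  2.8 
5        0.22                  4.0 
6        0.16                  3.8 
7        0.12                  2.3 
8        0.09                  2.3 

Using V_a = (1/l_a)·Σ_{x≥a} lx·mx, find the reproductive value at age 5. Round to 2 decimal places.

8.96

lx·mx for x ≥ 5: 0.88, 0.608, 0.276, 0.207 → sum = 1.971
V_5 = 1.971 / l_5 = 1.971 / 0.22 = 8.959091… → 8.96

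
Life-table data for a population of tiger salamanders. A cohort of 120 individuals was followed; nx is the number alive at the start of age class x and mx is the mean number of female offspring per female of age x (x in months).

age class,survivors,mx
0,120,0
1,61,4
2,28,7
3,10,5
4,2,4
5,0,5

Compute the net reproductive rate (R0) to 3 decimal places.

4.150

lx = nx/n0 = nx/120: 1, 0.50833…, 0.23333…, 0.08333…, 0.01667…, 0
lx·mx by age: 0, 2.033333…, 1.633333…, 0.416667…, 0.066667…, 0
R0 = Σ lx·mx = 4.15… → 4.150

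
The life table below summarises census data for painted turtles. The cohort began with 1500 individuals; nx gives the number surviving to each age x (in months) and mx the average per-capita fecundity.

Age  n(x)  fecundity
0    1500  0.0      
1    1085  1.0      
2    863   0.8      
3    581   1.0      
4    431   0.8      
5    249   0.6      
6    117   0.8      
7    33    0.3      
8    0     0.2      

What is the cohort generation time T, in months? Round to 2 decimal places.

lx = nx/n0 = nx/1500: 1, 0.72333…, 0.57533…, 0.38733…, 0.28733…, 0.166, 0.078, 0.022, 0
lx·mx: 0, 0.723333…, 0.460267…, 0.387333…, 0.229867…, 0.0996, 0.0624, 0.0066, 0 → R0 = 1.9694…
x·lx·mx: 0, 0.723333…, 0.920533…, 1.162…, 0.919467…, 0.498, 0.3744, 0.0462, 0 → Σ = 4.643933…
T = 4.643933… / 1.9694… = 2.358045… → 2.36

2.36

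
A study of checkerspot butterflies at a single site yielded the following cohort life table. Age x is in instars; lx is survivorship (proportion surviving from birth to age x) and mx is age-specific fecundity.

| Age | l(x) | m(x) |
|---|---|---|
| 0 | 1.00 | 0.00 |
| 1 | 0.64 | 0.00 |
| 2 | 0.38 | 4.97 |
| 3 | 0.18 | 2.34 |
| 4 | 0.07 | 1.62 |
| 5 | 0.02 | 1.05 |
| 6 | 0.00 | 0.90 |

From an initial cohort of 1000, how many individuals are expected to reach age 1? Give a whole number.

640

Expected survivors = N0 · l_1 = 1000 × 0.64 = 640 → 640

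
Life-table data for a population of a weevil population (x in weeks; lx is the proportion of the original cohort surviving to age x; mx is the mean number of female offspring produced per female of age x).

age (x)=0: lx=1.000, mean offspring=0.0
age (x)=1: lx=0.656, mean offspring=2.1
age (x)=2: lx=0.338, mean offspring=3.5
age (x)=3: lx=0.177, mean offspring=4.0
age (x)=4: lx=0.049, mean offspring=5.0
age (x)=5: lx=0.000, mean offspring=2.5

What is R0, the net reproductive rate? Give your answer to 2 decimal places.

3.51

lx·mx by age: 0, 1.3776, 1.183, 0.708, 0.245, 0
R0 = Σ lx·mx = 3.5136 → 3.51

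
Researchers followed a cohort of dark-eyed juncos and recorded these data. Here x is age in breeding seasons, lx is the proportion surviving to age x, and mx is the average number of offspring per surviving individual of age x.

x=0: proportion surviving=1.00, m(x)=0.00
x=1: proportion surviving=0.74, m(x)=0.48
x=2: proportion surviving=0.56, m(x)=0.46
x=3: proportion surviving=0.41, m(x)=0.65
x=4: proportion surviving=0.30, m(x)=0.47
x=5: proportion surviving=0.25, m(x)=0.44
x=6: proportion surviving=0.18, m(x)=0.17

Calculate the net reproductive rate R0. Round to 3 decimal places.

lx·mx by age: 0, 0.3552, 0.2576, 0.2665, 0.141, 0.11, 0.0306
R0 = Σ lx·mx = 1.1609 → 1.161

1.161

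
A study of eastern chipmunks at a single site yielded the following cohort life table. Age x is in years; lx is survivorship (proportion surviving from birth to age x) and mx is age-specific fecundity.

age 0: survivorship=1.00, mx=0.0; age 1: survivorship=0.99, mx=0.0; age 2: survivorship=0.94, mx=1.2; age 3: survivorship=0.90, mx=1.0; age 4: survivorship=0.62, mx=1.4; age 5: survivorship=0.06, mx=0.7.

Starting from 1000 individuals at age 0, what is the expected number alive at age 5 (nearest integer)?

60

Expected survivors = N0 · l_5 = 1000 × 0.06 = 60 → 60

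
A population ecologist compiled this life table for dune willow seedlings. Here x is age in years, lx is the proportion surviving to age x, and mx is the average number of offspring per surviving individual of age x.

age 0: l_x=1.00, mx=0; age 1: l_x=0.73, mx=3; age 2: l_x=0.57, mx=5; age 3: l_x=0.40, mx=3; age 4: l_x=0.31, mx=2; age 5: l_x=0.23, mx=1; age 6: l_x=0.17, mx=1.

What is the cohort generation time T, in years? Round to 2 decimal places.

lx·mx: 0, 2.19, 2.85, 1.2, 0.62, 0.23, 0.17 → R0 = 7.26
x·lx·mx: 0, 2.19, 5.7, 3.6, 2.48, 1.15, 1.02 → Σ = 16.14
T = 16.14 / 7.26 = 2.22314… → 2.22

2.22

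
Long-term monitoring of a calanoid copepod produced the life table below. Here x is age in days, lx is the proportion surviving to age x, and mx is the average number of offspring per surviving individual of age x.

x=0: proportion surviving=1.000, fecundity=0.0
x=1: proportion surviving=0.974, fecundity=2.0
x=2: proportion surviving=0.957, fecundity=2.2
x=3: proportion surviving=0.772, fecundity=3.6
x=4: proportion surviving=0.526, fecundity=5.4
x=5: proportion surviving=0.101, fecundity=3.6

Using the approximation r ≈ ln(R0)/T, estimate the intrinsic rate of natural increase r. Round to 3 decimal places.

R0 = Σ lx·mx = 0 + 1.948 + 2.1054 + 2.7792 + 2.8404 + 0.3636 = 10.0366
Σ x·lx·mx = 27.676; T = 27.676/10.0366 = 2.75751…
r ≈ ln(R0)/T = ln(10.0366)/2.75751… = 0.83635… → 0.836

0.836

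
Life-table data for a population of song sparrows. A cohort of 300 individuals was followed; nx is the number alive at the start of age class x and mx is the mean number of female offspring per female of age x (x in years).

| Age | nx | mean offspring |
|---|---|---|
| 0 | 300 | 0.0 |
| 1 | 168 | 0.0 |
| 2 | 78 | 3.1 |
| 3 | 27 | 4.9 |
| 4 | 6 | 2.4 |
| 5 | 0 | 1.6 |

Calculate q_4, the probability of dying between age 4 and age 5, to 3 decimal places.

1.000

lx = nx/n0 = nx/300: 1, 0.56, 0.26, 0.09, 0.02, 0
q_4 = (l_4 − l_5) / l_4 = (0.02 − 0) / 0.02
     = 0.02 / 0.02 = 1 → 1.000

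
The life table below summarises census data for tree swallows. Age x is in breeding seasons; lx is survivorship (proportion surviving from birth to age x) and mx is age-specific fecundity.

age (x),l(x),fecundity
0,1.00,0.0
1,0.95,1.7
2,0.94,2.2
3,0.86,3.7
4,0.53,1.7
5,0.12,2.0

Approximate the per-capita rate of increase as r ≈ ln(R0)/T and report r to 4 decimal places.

0.8285

R0 = Σ lx·mx = 0 + 1.615 + 2.068 + 3.182 + 0.901 + 0.24 = 8.006
Σ x·lx·mx = 20.101; T = 20.101/8.006 = 2.51074…
r ≈ ln(R0)/T = ln(8.006)/2.51074… = 0.828517… → 0.8285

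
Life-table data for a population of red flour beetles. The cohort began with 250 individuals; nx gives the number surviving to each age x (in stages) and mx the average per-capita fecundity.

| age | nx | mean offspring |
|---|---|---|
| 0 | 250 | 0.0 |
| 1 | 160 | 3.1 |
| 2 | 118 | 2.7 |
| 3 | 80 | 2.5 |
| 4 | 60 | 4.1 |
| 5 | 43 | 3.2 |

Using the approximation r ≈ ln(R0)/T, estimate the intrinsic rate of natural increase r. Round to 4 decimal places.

lx = nx/n0 = nx/250: 1, 0.64, 0.472, 0.32, 0.24, 0.172
R0 = Σ lx·mx = 0 + 1.984 + 1.2744 + 0.8 + 0.984 + 0.5504 = 5.5928
Σ x·lx·mx = 13.6208; T = 13.6208/5.5928 = 2.43542…
r ≈ ln(R0)/T = ln(5.5928)/2.43542… = 0.706852… → 0.7069

0.7069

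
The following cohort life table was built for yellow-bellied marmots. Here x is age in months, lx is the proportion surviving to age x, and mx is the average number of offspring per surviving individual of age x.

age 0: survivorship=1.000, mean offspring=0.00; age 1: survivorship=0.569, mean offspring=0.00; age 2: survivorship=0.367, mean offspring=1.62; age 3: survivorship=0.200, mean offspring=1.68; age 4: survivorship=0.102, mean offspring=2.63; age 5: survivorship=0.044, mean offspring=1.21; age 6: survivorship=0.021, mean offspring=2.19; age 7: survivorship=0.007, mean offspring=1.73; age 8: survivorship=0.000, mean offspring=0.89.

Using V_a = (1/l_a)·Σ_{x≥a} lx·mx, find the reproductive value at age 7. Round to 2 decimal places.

lx·mx for x ≥ 7: 0.01211, 0 → sum = 0.01211
V_7 = 0.01211 / l_7 = 0.01211 / 0.007 = 1.73 → 1.73

1.73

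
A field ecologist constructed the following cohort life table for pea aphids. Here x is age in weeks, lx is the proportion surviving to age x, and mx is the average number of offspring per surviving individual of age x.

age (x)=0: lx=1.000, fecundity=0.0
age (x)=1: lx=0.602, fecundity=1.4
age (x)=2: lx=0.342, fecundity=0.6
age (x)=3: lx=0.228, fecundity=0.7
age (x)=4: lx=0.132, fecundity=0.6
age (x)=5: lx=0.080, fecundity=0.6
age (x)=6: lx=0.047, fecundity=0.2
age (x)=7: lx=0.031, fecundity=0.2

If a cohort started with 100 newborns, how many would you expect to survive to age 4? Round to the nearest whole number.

Expected survivors = N0 · l_4 = 100 × 0.132 = 13.2 → 13

13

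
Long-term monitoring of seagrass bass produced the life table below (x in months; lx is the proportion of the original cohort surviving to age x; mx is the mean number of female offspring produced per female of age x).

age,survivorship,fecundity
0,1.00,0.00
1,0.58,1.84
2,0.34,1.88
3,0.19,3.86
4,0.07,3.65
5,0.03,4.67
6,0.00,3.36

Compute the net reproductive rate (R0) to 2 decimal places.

lx·mx by age: 0, 1.0672, 0.6392, 0.7334, 0.2555, 0.1401, 0
R0 = Σ lx·mx = 2.8354 → 2.84

2.84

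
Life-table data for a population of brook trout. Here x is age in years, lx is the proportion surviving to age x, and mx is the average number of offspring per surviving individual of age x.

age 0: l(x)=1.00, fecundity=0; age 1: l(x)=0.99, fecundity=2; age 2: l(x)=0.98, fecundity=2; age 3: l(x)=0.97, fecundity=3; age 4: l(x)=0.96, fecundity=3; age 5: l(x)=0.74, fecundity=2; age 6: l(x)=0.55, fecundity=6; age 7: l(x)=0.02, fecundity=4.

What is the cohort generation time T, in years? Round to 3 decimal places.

lx·mx: 0, 1.98, 1.96, 2.91, 2.88, 1.48, 3.3, 0.08 → R0 = 14.59
x·lx·mx: 0, 1.98, 3.92, 8.73, 11.52, 7.4, 19.8, 0.56 → Σ = 53.91
T = 53.91 / 14.59 = 3.694997… → 3.695

3.695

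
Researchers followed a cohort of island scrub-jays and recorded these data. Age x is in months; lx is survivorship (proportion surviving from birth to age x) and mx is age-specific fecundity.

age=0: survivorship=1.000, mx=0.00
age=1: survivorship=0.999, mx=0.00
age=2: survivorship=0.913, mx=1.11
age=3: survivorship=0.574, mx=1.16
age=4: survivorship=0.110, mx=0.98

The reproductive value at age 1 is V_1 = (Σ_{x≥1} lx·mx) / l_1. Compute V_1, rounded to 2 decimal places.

lx·mx for x ≥ 1: 0, 1.01343, 0.66584, 0.1078 → sum = 1.78707
V_1 = 1.78707 / l_1 = 1.78707 / 0.999 = 1.788859… → 1.79

1.79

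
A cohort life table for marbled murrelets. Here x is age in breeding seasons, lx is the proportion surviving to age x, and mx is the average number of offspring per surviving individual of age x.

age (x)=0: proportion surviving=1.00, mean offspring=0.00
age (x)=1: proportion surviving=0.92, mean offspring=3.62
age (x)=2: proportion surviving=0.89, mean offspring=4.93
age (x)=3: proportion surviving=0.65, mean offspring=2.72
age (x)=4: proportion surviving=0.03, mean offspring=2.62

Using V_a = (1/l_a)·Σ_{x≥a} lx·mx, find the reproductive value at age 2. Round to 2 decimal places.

7.00

lx·mx for x ≥ 2: 4.3877, 1.768, 0.0786 → sum = 6.2343
V_2 = 6.2343 / l_2 = 6.2343 / 0.89 = 7.004831… → 7.00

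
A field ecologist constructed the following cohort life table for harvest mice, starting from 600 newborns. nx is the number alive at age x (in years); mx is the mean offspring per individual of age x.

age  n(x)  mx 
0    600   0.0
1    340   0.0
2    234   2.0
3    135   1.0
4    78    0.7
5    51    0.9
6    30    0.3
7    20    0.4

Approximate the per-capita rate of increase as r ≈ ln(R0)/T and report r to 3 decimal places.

lx = nx/n0 = nx/600: 1, 0.56667…, 0.39, 0.225, 0.13, 0.085, 0.05, 0.03333…
R0 = Σ lx·mx = 0 + 0 + 0.78 + 0.225 + 0.091 + 0.0765 + 0.015 + 0.01333… = 1.200833…
Σ x·lx·mx = 3.164833…; T = 3.164833…/1.200833… = 2.63553…
r ≈ ln(R0)/T = ln(1.200833…)/2.63553… = 0.06944… → 0.069

0.069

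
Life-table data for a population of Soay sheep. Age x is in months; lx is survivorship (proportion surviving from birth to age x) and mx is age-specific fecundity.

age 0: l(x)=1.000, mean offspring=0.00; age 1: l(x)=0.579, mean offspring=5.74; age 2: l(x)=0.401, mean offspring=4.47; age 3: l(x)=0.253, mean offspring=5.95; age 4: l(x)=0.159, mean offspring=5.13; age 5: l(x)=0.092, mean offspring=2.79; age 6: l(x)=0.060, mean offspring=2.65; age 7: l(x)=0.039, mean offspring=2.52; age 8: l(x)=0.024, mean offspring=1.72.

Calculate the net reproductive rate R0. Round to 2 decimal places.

7.99

lx·mx by age: 0, 3.32346, 1.79247, 1.50535, 0.81567, 0.25668, 0.159, 0.09828, 0.04128
R0 = Σ lx·mx = 7.99219 → 7.99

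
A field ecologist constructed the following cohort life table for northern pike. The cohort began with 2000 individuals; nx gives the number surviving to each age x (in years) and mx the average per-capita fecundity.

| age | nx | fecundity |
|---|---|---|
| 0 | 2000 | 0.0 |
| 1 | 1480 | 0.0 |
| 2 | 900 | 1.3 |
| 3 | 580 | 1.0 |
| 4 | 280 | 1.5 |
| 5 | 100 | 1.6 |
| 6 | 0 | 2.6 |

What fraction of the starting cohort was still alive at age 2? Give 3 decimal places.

l_2 = n_2/n_0 = 900/2000 = 0.45 → 0.450

0.450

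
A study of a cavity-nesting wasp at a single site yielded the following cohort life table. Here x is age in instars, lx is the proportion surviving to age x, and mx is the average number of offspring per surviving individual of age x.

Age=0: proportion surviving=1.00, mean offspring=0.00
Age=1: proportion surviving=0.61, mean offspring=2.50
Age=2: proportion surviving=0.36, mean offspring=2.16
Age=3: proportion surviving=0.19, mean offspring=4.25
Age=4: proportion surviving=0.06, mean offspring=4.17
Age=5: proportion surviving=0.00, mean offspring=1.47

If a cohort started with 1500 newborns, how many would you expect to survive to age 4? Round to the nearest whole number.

90

Expected survivors = N0 · l_4 = 1500 × 0.06 = 90 → 90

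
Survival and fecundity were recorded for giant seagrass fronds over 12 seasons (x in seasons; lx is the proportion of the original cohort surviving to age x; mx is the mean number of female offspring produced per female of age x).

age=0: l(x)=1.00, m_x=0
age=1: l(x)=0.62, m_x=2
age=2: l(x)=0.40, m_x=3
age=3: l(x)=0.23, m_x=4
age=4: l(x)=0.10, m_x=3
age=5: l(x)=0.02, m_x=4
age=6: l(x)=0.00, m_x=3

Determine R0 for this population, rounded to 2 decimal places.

3.74

lx·mx by age: 0, 1.24, 1.2, 0.92, 0.3, 0.08, 0
R0 = Σ lx·mx = 3.74 → 3.74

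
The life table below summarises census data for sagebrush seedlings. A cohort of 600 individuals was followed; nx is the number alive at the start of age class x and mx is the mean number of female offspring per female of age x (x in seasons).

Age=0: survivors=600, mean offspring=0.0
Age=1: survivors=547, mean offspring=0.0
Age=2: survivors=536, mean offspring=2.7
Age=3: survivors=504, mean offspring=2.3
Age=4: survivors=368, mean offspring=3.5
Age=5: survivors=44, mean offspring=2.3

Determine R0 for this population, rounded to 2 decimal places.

lx = nx/n0 = nx/600: 1, 0.91167…, 0.89333…, 0.84, 0.61333…, 0.07333…
lx·mx by age: 0, 0, 2.412…, 1.932, 2.146667…, 0.168667…
R0 = Σ lx·mx = 6.659333… → 6.66

6.66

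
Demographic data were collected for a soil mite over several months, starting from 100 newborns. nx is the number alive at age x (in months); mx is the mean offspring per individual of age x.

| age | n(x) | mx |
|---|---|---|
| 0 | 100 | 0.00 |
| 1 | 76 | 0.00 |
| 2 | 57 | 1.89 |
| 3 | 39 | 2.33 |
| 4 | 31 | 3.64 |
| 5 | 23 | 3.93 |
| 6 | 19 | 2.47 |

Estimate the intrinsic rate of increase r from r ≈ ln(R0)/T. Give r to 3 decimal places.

0.403

lx = nx/n0 = nx/100: 1, 0.76, 0.57, 0.39, 0.31, 0.23, 0.19
R0 = Σ lx·mx = 0 + 0 + 1.0773 + 0.9087 + 1.1284 + 0.9039 + 0.4693 = 4.4876
Σ x·lx·mx = 16.7296; T = 16.7296/4.4876 = 3.72796…
r ≈ ln(R0)/T = ln(4.4876)/3.72796… = 0.40272… → 0.403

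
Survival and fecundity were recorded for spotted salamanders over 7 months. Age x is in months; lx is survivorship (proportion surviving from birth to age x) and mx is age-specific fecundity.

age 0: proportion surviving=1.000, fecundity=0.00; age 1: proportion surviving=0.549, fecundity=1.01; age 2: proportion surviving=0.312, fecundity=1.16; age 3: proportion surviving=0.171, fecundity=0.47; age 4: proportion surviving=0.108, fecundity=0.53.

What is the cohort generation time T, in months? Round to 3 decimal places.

lx·mx: 0, 0.55449, 0.36192, 0.08037, 0.05724 → R0 = 1.05402
x·lx·mx: 0, 0.55449, 0.72384, 0.24111, 0.22896 → Σ = 1.7484
T = 1.7484 / 1.05402 = 1.658792… → 1.659

1.659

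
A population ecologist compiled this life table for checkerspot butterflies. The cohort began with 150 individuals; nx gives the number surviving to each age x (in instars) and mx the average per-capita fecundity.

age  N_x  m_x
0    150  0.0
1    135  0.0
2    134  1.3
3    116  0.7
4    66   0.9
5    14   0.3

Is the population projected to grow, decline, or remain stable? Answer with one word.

lx = nx/n0 = nx/150: 1, 0.9, 0.89333…, 0.77333…, 0.44, 0.09333…
R0 = Σ lx·mx = 0 + 0 + 1.161333… + 0.541333… + 0.396 + 0.028… = 2.126667…
R0 > 1, so the population is growing.

growing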